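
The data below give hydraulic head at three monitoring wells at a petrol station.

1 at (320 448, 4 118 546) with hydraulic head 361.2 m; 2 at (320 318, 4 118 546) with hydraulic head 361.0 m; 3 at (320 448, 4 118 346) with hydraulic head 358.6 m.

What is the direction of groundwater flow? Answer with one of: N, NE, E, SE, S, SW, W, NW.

∂h/∂x = (361.0 − 361.2) / (320318 − 320448) = +0.001538
∂h/∂y = (358.6 − 361.2) / (4118346 − 4118546) = +0.01300
Flow = −∇h = (-0.001538 east, -0.01300 north), which points south.

S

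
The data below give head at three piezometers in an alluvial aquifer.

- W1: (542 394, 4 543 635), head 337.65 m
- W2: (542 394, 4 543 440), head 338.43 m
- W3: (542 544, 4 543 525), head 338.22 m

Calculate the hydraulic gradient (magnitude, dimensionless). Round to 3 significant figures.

With h = a·x + b·y + c and W1 as origin, the differences give:
  0·a + (-195)·b = +0.78
  150·a + (-110)·b = +0.57
Eliminate b (×(-110) and ×(-195), subtract): 29250·a = 25.350 → a = ∂h/∂x = +0.0008667
Back-substitute: b = ∂h/∂y = -0.004000.
|∇h| = √(0.0008667² + -0.004000²) = 0.004093

0.00409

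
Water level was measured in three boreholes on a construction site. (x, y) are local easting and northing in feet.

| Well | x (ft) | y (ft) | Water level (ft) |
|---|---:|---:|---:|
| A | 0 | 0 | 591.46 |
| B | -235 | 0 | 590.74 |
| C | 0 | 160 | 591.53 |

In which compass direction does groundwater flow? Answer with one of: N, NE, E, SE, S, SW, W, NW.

W

∂h/∂x = (590.74 − 591.46) / (-235 − 0) = +0.003064
∂h/∂y = (591.53 − 591.46) / (160 − 0) = +0.0004375
Flow = −∇h = (-0.003064 east, -0.0004375 north), which points west.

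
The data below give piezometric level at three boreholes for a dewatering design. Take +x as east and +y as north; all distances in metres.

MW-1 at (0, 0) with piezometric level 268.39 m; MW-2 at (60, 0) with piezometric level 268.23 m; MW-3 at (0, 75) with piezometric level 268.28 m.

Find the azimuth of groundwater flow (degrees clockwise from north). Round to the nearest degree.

061°

∂h/∂x = (268.23 − 268.39) / (60 − 0) = -0.002667
∂h/∂y = (268.28 − 268.39) / (75 − 0) = -0.001467
Flow direction (−∇h) has components (+0.002667 E, +0.001467 N).
Azimuth = atan2(E, N) = atan2(+0.002667, +0.001467) = 61.2° ≈ 061°.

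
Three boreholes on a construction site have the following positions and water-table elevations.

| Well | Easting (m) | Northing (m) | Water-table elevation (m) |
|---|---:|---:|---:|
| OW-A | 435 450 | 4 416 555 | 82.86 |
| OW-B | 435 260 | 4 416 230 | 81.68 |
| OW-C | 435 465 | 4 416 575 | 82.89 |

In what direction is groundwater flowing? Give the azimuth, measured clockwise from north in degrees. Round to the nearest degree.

131°

Taking OW-A as reference: OW-B−OW-A = (-190, -325, -1.18); OW-C−OW-A = (15, 20, +0.03).
Solve a·Δx + b·Δy = Δh: det = (-190)·20 − 15·(-325) = 1075.
∂h/∂x = [(-1.18)·20 − (+0.03)·(-325)] / 1075 = -0.01288
∂h/∂y = [(-190)·(+0.03) − 15·(-1.18)] / 1075 = +0.01116
Flow direction (−∇h) has components (+0.01288 E, -0.01116 N).
Azimuth = atan2(E, N) = atan2(+0.01288, -0.01116) = 130.9° ≈ 131°.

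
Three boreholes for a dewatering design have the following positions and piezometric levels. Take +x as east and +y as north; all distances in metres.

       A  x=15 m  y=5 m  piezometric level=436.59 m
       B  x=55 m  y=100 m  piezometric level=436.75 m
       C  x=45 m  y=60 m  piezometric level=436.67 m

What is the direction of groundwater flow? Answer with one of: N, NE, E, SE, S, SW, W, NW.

SE

With h = a·x + b·y + c and A as origin, the differences give:
  40·a + 95·b = +0.16
  30·a + 55·b = +0.08
Eliminate b (×55 and ×95, subtract): -650·a = 1.200 → a = ∂h/∂x = -0.001846
Back-substitute: b = ∂h/∂y = +0.002462.
Flow = −∇h = (+0.001846 east, -0.002462 north), which points southeast.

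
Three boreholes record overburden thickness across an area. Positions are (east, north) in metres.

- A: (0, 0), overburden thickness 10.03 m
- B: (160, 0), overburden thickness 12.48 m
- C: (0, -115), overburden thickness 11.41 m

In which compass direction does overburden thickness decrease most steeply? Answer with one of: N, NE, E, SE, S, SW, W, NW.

NW

∂d/∂x = (12.48 − 10.03) / (160 − 0) = +0.01531
∂d/∂y = (11.41 − 10.03) / (-115 − 0) = -0.01200
Steepest decrease is along −∇f = (-0.01531 E, +0.01200 N) → northwest.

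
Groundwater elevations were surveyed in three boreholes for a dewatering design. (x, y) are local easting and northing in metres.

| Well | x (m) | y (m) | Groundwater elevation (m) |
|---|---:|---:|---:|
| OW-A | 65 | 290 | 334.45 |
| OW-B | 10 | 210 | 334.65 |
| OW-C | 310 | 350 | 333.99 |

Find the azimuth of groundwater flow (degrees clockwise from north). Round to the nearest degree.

Three-point gradient (reference OW-A): Δ to OW-B = (-55, -80, +0.20), Δ to OW-C = (245, 60, -0.46).
∂h/∂x = -0.001521, ∂h/∂y = -0.001454 (det = 16300).
Flow direction (−∇h) has components (+0.001521 E, +0.001454 N).
Azimuth = atan2(E, N) = atan2(+0.001521, +0.001454) = 46.3° ≈ 046°.

046°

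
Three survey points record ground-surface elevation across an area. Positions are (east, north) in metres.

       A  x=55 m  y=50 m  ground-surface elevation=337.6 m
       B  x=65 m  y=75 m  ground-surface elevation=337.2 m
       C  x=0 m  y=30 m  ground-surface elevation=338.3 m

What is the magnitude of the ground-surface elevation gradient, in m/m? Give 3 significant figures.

0.0151 m/m

Taking A as reference: B−A = (10, 25, -0.4); C−A = (-55, -20, +0.7).
Determinant of the coordinate differences = 10·(-20) − (-55)·25 = 1175.
∂z/∂x = [(-0.4)·(-20) − (+0.7)·25] / 1175 = -0.008085
∂z/∂y = [10·(+0.7) − (-55)·(-0.4)] / 1175 = -0.01277
|∇f| = √(-0.008085² + -0.01277²) = 0.01511 m/m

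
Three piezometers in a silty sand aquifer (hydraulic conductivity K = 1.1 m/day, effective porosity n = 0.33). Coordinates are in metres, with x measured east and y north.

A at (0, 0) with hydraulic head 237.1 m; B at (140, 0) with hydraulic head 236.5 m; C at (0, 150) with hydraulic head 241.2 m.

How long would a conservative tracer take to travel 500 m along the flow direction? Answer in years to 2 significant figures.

∂h/∂x = (236.5 − 237.1) / (140 − 0) = -0.004286
∂h/∂y = (241.2 − 237.1) / (150 − 0) = +0.02733
|∇h| = √(-0.004286² + 0.02733²) = 0.02766
Seepage velocity v = K·i/n = 1.1 × 0.02766 / 0.33 = 0.0922 m/day.
t = 500 / 0.0922 = 5423 days = 14.8 years.

15 years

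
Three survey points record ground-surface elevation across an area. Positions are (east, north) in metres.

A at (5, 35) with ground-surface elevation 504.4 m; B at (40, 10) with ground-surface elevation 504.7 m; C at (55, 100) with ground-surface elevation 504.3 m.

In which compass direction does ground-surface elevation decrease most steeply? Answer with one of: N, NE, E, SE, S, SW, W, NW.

NW

Three-point gradient (reference A): Δ to B = (35, -25, +0.3), Δ to C = (50, 65, -0.1).
∂z/∂x = +0.004823, ∂z/∂y = -0.005248 (det = 3525).
Steepest decrease is along −∇f = (-0.004823 E, +0.005248 N) → northwest.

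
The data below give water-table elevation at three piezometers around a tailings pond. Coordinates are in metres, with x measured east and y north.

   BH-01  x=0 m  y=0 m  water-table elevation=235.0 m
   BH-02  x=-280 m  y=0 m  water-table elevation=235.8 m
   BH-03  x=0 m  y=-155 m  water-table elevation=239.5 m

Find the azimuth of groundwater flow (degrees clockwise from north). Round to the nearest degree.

006°

∂h/∂x = (235.8 − 235.0) / (-280 − 0) = -0.002857
∂h/∂y = (239.5 − 235.0) / (-155 − 0) = -0.02903
Flow direction (−∇h) has components (+0.002857 E, +0.02903 N).
Azimuth = atan2(E, N) = atan2(+0.002857, +0.02903) = 5.6° ≈ 006°.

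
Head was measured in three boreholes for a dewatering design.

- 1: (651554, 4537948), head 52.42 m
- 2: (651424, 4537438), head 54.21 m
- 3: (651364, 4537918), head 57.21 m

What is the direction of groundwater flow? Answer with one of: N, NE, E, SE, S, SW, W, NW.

With h = a·x + b·y + c and 1 as origin, the differences give:
  (-130)·a + (-510)·b = +1.79
  (-190)·a + (-30)·b = +4.79
Eliminate b (×(-30) and ×(-510), subtract): -93000·a = 2389.200 → a = ∂h/∂x = -0.02569
Back-substitute: b = ∂h/∂y = +0.003039.
Flow = −∇h = (+0.02569 east, -0.003039 north), which points east.

E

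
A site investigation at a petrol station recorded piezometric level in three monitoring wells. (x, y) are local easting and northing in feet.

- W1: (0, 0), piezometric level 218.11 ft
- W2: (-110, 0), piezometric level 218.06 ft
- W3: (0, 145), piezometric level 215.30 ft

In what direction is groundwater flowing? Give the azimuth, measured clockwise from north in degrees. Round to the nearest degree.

359°

∂h/∂x = (218.06 − 218.11) / (-110 − 0) = +0.0004545
∂h/∂y = (215.30 − 218.11) / (145 − 0) = -0.01938
Flow direction (−∇h) has components (-0.0004545 E, +0.01938 N).
Azimuth = atan2(E, N) = atan2(-0.0004545, +0.01938) = 358.7° ≈ 359°.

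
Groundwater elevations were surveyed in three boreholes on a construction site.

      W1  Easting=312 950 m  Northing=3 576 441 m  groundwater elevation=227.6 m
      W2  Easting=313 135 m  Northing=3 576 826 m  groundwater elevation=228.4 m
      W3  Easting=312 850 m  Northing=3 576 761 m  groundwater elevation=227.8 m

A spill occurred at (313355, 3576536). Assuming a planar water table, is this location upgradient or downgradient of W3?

upgradient

Differences from W1: to W2 (Δx, Δy, Δh) = (185, 385, +0.8); to W3 = (-100, 320, +0.2).
Solve a·Δx + b·Δy = Δh: det = 185·320 − (-100)·385 = 97700.
∂h/∂x = [(+0.8)·320 − (+0.2)·385] / 97700 = +0.001832
∂h/∂y = [185·(+0.2) − (-100)·(+0.8)] / 97700 = +0.001198
Head at (313355, 3576536) = 227.6 + (+0.001832)·(405) + (+0.001198)·(95) = 228.46 m.
That is higher than the 227.8 m at W3, so the point is upgradient.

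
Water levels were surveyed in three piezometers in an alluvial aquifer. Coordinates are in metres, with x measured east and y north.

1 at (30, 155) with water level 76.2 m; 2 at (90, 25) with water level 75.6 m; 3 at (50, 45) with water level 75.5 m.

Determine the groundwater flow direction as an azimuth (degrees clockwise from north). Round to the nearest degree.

Differences from 1: to 2 (Δx, Δy, Δh) = (60, -130, -0.6); to 3 = (20, -110, -0.7).
Determinant of the coordinate differences = 60·(-110) − 20·(-130) = -4000.
∂h/∂x = [(-0.6)·(-110) − (-0.7)·(-130)] / -4000 = +0.006250
∂h/∂y = [60·(-0.7) − 20·(-0.6)] / -4000 = +0.007500
Flow direction (−∇h) has components (-0.006250 E, -0.007500 N).
Azimuth = atan2(E, N) = atan2(-0.006250, -0.007500) = 219.8° ≈ 220°.

220°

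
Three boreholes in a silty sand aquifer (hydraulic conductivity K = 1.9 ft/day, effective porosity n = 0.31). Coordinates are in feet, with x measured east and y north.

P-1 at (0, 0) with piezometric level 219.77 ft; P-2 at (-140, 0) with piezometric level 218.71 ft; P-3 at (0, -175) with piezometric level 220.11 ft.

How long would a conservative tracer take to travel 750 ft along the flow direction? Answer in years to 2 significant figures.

43 years

∂h/∂x = (218.71 − 219.77) / (-140 − 0) = +0.007571
∂h/∂y = (220.11 − 219.77) / (-175 − 0) = -0.001943
|∇h| = √(0.007571² + -0.001943²) = 0.007816
Seepage velocity v = K·i/n = 1.9 × 0.007816 / 0.31 = 0.0479 ft/day.
t = 750 / 0.0479 = 1.566e+04 days = 42.9 years.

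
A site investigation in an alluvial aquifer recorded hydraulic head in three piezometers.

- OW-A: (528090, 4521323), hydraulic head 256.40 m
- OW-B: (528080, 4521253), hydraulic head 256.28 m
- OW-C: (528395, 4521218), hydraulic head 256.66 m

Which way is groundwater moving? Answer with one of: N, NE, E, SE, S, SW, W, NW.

SW

With h = a·x + b·y + c and OW-A as origin, the differences give:
  (-10)·a + (-70)·b = -0.12
  305·a + (-105)·b = +0.26
Eliminate b (×(-105) and ×(-70), subtract): 22400·a = 30.800 → a = ∂h/∂x = +0.001375
Back-substitute: b = ∂h/∂y = +0.001518.
Flow = −∇h = (-0.001375 east, -0.001518 north), which points southwest.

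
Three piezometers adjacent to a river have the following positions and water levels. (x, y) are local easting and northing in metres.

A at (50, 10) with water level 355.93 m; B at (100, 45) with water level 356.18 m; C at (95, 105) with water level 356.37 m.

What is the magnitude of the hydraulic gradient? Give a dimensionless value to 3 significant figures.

0.00429

Differences from A: to B (Δx, Δy, Δh) = (50, 35, +0.25); to C = (45, 95, +0.44).
Solve a·Δx + b·Δy = Δh: det = 50·95 − 45·35 = 3175.
∂h/∂x = [(+0.25)·95 − (+0.44)·35] / 3175 = +0.002630
∂h/∂y = [50·(+0.44) − 45·(+0.25)] / 3175 = +0.003386
|∇h| = √(0.002630² + 0.003386²) = 0.004287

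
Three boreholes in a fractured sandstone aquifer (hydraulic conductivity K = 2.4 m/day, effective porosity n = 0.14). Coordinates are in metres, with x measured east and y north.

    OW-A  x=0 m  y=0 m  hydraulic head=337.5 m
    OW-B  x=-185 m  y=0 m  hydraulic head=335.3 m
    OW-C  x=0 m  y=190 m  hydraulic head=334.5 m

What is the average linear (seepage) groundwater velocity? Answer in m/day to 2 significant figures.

∂h/∂x = (335.3 − 337.5) / (-185 − 0) = +0.01189
∂h/∂y = (334.5 − 337.5) / (190 − 0) = -0.01579
|∇h| = √(0.01189² + -0.01579²) = 0.01977
Seepage velocity v = K·i/n = 2.4 × 0.01977 / 0.14 = 0.3389 m/day.

0.34 m/day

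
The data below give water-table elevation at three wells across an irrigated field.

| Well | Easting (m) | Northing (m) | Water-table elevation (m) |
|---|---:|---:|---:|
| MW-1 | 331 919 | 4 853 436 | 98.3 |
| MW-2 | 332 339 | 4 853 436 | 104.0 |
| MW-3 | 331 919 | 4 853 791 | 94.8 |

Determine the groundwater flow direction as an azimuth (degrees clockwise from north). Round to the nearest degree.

∂h/∂x = (104.0 − 98.3) / (332339 − 331919) = +0.01357
∂h/∂y = (94.8 − 98.3) / (4853791 − 4853436) = -0.009859
Flow direction (−∇h) has components (-0.01357 E, +0.009859 N).
Azimuth = atan2(E, N) = atan2(-0.01357, +0.009859) = 306.0° ≈ 306°.

306°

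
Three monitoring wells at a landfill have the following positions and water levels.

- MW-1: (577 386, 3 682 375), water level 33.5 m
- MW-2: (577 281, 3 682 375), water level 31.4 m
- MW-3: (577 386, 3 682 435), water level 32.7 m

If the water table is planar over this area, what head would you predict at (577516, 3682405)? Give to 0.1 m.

∂h/∂x = (31.4 − 33.5) / (577281 − 577386) = +0.02000
∂h/∂y = (32.7 − 33.5) / (3682435 − 3682375) = -0.01333
h(577516, 3682405) = 33.5 + (+0.02000)·(130) + (-0.01333)·(30) = 33.5 +2.600 -0.400 = 35.700 m.

35.7 m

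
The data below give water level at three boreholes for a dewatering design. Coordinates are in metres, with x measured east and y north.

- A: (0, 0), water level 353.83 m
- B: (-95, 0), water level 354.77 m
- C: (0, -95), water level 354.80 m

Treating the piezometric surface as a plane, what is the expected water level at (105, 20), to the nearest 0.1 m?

∂h/∂x = (354.77 − 353.83) / (-95 − 0) = -0.009895
∂h/∂y = (354.80 − 353.83) / (-95 − 0) = -0.01021
h(105, 20) = 353.83 + (-0.009895)·(105) + (-0.01021)·(20) = 353.83 -1.039 -0.204 = 352.587 m.

352.6 m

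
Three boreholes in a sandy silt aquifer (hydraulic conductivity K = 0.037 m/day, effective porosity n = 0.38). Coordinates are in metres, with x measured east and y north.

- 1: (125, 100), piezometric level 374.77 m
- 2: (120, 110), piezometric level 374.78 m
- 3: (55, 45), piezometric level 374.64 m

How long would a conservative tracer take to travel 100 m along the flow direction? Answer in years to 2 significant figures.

1800 years

With h = a·x + b·y + c and 1 as origin, the differences give:
  (-5)·a + 10·b = +0.01
  (-70)·a + (-55)·b = -0.13
Eliminate b (×(-55) and ×10, subtract): 975·a = 0.750 → a = ∂h/∂x = +0.0007692
Back-substitute: b = ∂h/∂y = +0.001385.
|∇h| = √(0.0007692² + 0.001385²) = 0.001584
Seepage velocity v = K·i/n = 0.037 × 0.001584 / 0.38 = 0.0001542 m/day.
t = 100 / 0.0001542 = 6.485e+05 days = 1.78e+03 years.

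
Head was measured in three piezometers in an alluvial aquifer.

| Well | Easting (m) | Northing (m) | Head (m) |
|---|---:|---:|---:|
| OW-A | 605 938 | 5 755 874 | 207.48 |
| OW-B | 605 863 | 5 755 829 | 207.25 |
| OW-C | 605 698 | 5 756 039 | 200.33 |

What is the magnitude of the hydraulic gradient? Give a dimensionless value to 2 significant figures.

0.026

With h = a·x + b·y + c and OW-A as origin, the differences give:
  (-75)·a + (-45)·b = -0.23
  (-240)·a + 165·b = -7.15
Eliminate b (×165 and ×(-45), subtract): -23175·a = -359.700 → a = ∂h/∂x = +0.01552
Back-substitute: b = ∂h/∂y = -0.02076.
|∇h| = √(0.01552² + -0.02076²) = 0.02592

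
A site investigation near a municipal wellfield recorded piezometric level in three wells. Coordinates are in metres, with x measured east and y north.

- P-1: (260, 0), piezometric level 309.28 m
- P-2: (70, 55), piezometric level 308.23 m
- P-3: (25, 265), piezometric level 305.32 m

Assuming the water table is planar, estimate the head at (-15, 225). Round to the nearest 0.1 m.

Differences from P-1: to P-2 (Δx, Δy, Δh) = (-190, 55, -1.05); to P-3 = (-235, 265, -3.96).
Determinant of the coordinate differences = (-190)·265 − (-235)·55 = -37425.
∂h/∂x = [(-1.05)·265 − (-3.96)·55] / -37425 = +0.001615
∂h/∂y = [(-190)·(-3.96) − (-235)·(-1.05)] / -37425 = -0.01351
h(-15, 225) = 309.28 + (+0.001615)·(-275) + (-0.01351)·(225) = 309.28 -0.444 -3.040 = 305.796 m.

305.8 m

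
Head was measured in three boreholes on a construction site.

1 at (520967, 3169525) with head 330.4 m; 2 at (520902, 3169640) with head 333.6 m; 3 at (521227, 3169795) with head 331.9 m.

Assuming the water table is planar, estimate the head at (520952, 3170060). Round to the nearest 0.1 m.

341.1 m

With h = a·x + b·y + c and 1 as origin, the differences give:
  (-65)·a + 115·b = +3.2
  260·a + 270·b = +1.5
Eliminate b (×270 and ×115, subtract): -47450·a = 691.50 → a = ∂h/∂x = -0.01457
Back-substitute: b = ∂h/∂y = +0.01959.
h(520952, 3170060) = 330.4 + (-0.01457)·(-15) + (+0.01959)·(535) = 330.4 +0.219 +10.480 = 341.099 m.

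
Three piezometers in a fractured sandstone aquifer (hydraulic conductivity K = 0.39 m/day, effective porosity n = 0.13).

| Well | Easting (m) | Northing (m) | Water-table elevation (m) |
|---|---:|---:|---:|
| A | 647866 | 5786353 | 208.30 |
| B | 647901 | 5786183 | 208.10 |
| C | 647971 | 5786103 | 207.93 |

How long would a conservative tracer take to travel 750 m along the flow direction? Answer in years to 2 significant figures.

410 years

With h = a·x + b·y + c and A as origin, the differences give:
  35·a + (-170)·b = -0.20
  105·a + (-250)·b = -0.37
Eliminate b (×(-250) and ×(-170), subtract): 9100·a = -12.900 → a = ∂h/∂x = -0.001418
Back-substitute: b = ∂h/∂y = +0.0008846.
|∇h| = √(-0.001418² + 0.0008846²) = 0.001671
Seepage velocity v = K·i/n = 0.39 × 0.001671 / 0.13 = 0.005013 m/day.
t = 750 / 0.005013 = 1.496e+05 days = 410 years.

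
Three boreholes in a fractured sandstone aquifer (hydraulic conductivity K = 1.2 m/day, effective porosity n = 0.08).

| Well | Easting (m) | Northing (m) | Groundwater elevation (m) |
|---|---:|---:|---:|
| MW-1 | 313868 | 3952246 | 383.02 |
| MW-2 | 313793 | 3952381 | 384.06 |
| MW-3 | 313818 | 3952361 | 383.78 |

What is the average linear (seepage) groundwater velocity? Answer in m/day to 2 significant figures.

0.14 m/day

Three-point gradient (reference MW-1): Δ to MW-2 = (-75, 135, +1.04), Δ to MW-3 = (-50, 115, +0.76).
∂h/∂x = -0.009067, ∂h/∂y = +0.002667 (det = -1875).
|∇h| = √(-0.009067² + 0.002667²) = 0.009451
Seepage velocity v = K·i/n = 1.2 × 0.009451 / 0.08 = 0.1418 m/day.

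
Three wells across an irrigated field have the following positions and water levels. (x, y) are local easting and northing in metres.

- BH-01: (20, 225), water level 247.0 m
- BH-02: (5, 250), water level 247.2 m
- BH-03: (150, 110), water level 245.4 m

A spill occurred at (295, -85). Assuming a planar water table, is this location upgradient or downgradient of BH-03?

downgradient

Three-point gradient (reference BH-01): Δ to BH-02 = (-15, 25, +0.2), Δ to BH-03 = (130, -115, -1.6).
∂h/∂x = -0.01115, ∂h/∂y = +0.001311 (det = -1525).
Head at (295, -85) = 247.0 + (-0.01115)·(275) + (+0.001311)·(-310) = 243.53 m.
That is lower than the 245.4 m at BH-03, so the point is downgradient.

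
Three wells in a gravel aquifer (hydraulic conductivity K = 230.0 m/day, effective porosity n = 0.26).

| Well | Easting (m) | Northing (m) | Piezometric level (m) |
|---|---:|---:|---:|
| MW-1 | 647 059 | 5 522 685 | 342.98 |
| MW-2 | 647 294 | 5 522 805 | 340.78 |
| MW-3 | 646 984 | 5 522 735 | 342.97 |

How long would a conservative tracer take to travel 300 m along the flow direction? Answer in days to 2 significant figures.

Differences from MW-1: to MW-2 (Δx, Δy, Δh) = (235, 120, -2.20); to MW-3 = (-75, 50, -0.01).
Determinant of the coordinate differences = 235·50 − (-75)·120 = 20750.
∂h/∂x = [(-2.20)·50 − (-0.01)·120] / 20750 = -0.005243
∂h/∂y = [235·(-0.01) − (-75)·(-2.20)] / 20750 = -0.008065
|∇h| = √(-0.005243² + -0.008065²) = 0.009619
Seepage velocity v = K·i/n = 230.0 × 0.009619 / 0.26 = 8.509 m/day.
t = 300 / 8.509 = 35.26 days.

35 days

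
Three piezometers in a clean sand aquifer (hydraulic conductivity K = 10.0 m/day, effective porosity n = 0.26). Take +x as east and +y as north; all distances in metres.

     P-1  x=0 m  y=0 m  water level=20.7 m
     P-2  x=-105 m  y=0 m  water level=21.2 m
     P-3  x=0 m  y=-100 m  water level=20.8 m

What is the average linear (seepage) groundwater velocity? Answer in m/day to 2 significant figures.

∂h/∂x = (21.2 − 20.7) / (-105 − 0) = -0.004762
∂h/∂y = (20.8 − 20.7) / (-100 − 0) = -0.001000
|∇h| = √(-0.004762² + -0.001000²) = 0.004866
Seepage velocity v = K·i/n = 10.0 × 0.004866 / 0.26 = 0.1872 m/day.

0.19 m/day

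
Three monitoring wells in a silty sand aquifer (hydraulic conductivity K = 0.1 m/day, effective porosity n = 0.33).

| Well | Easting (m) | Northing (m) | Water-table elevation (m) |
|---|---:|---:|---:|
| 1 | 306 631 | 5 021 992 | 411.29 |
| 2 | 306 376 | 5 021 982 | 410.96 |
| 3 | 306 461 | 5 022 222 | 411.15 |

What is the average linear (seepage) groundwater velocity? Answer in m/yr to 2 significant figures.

Differences from 1: to 2 (Δx, Δy, Δh) = (-255, -10, -0.33); to 3 = (-170, 230, -0.14).
Determinant of the coordinate differences = (-255)·230 − (-170)·(-10) = -60350.
∂h/∂x = [(-0.33)·230 − (-0.14)·(-10)] / -60350 = +0.001281
∂h/∂y = [(-255)·(-0.14) − (-170)·(-0.33)] / -60350 = +0.0003380
|∇h| = √(0.001281² + 0.0003380²) = 0.001325
Seepage velocity v = K·i/n = 0.1 × 0.001325 / 0.33 = 0.0004015 m/day = 0.1466 m/yr.

0.15 m/yr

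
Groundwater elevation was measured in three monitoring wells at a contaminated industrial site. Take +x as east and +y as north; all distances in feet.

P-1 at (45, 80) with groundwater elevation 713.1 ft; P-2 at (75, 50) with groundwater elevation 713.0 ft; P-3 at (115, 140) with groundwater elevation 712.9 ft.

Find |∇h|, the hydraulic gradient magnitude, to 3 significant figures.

Differences from P-1: to P-2 (Δx, Δy, Δh) = (30, -30, -0.1); to P-3 = (70, 60, -0.2).
Solve a·Δx + b·Δy = Δh: det = 30·60 − 70·(-30) = 3900.
∂h/∂x = [(-0.1)·60 − (-0.2)·(-30)] / 3900 = -0.003077
∂h/∂y = [30·(-0.2) − 70·(-0.1)] / 3900 = +0.0002564
|∇h| = √(-0.003077² + 0.0002564²) = 0.003088

0.00309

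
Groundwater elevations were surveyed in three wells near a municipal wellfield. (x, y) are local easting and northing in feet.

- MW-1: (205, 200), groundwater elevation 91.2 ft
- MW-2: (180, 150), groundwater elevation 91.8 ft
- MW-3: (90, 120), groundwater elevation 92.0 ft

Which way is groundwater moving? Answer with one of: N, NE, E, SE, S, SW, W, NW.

N

With h = a·x + b·y + c and MW-1 as origin, the differences give:
  (-25)·a + (-50)·b = +0.6
  (-115)·a + (-80)·b = +0.8
Eliminate b (×(-80) and ×(-50), subtract): -3750·a = -8.00 → a = ∂h/∂x = +0.002133
Back-substitute: b = ∂h/∂y = -0.01307.
Flow = −∇h = (-0.002133 east, +0.01307 north), which points north.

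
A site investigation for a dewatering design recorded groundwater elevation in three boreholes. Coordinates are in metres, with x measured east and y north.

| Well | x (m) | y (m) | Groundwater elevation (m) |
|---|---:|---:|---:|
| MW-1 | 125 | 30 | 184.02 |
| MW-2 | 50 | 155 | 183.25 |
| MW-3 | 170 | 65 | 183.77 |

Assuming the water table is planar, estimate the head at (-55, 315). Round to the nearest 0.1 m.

With h = a·x + b·y + c and MW-1 as origin, the differences give:
  (-75)·a + 125·b = -0.77
  45·a + 35·b = -0.25
Eliminate b (×35 and ×125, subtract): -8250·a = 4.300 → a = ∂h/∂x = -0.0005212
Back-substitute: b = ∂h/∂y = -0.006473.
h(-55, 315) = 184.02 + (-0.0005212)·(-180) + (-0.006473)·(285) = 184.02 +0.094 -1.845 = 182.269 m.

182.3 m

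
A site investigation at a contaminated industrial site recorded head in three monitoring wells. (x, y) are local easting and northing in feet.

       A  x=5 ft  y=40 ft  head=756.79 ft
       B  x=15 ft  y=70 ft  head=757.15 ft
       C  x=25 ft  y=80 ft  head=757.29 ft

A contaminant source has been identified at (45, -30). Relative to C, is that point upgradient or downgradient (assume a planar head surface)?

Taking A as reference: B−A = (10, 30, +0.36); C−A = (20, 40, +0.50).
Solve a·Δx + b·Δy = Δh: det = 10·40 − 20·30 = -200.
∂h/∂x = [(+0.36)·40 − (+0.50)·30] / -200 = +0.003000
∂h/∂y = [10·(+0.50) − 20·(+0.36)] / -200 = +0.01100
Head at (45, -30) = 756.79 + (+0.003000)·(40) + (+0.01100)·(-70) = 756.14 ft.
That is lower than the 757.29 ft at C, so the point is downgradient.

downgradient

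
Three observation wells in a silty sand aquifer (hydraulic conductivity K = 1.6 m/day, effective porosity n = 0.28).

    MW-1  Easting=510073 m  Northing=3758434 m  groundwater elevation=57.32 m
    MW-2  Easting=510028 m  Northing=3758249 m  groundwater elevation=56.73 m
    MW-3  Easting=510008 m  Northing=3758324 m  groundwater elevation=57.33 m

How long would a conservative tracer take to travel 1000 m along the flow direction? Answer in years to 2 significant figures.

With h = a·x + b·y + c and MW-1 as origin, the differences give:
  (-45)·a + (-185)·b = -0.59
  (-65)·a + (-110)·b = +0.01
Eliminate b (×(-110) and ×(-185), subtract): -7075·a = 66.750 → a = ∂h/∂x = -0.009435
Back-substitute: b = ∂h/∂y = +0.005484.
|∇h| = √(-0.009435² + 0.005484²) = 0.01091
Seepage velocity v = K·i/n = 1.6 × 0.01091 / 0.28 = 0.06234 m/day.
t = 1000 / 0.06234 = 1.604e+04 days = 43.9 years.

44 years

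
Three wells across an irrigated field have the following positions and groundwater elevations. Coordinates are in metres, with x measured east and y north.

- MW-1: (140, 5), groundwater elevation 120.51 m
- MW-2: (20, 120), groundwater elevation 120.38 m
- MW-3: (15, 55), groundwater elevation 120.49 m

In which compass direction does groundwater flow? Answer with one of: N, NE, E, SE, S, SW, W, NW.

With h = a·x + b·y + c and MW-1 as origin, the differences give:
  (-120)·a + 115·b = -0.13
  (-125)·a + 50·b = -0.02
Eliminate b (×50 and ×115, subtract): 8375·a = -4.200 → a = ∂h/∂x = -0.0005015
Back-substitute: b = ∂h/∂y = -0.001654.
Flow = −∇h = (+0.0005015 east, +0.001654 north), which points north.

N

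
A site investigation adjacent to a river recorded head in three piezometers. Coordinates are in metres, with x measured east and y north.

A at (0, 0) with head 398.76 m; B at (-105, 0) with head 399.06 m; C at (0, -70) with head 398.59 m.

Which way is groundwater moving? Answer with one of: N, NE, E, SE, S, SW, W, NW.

SE

∂h/∂x = (399.06 − 398.76) / (-105 − 0) = -0.002857
∂h/∂y = (398.59 − 398.76) / (-70 − 0) = +0.002429
Flow = −∇h = (+0.002857 east, -0.002429 north), which points southeast.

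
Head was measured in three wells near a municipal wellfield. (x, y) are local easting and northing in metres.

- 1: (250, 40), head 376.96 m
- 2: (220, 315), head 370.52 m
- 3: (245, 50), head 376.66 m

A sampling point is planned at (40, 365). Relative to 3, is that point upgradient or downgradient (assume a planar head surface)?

Three-point gradient (reference 1): Δ to 2 = (-30, 275, -6.44), Δ to 3 = (-5, 10, -0.30).
∂h/∂x = +0.01684, ∂h/∂y = -0.02158 (det = 1075).
Head at (40, 365) = 376.96 + (+0.01684)·(-210) + (-0.02158)·(325) = 366.41 m.
That is lower than the 376.66 m at 3, so the point is downgradient.

downgradient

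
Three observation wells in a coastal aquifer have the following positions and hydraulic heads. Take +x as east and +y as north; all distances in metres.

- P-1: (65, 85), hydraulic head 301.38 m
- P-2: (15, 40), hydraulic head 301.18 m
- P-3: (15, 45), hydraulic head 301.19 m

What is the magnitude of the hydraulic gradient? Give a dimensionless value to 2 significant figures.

Differences from P-1: to P-2 (Δx, Δy, Δh) = (-50, -45, -0.20); to P-3 = (-50, -40, -0.19).
Solve a·Δx + b·Δy = Δh: det = (-50)·(-40) − (-50)·(-45) = -250.
∂h/∂x = [(-0.20)·(-40) − (-0.19)·(-45)] / -250 = +0.002200
∂h/∂y = [(-50)·(-0.19) − (-50)·(-0.20)] / -250 = +0.002000
|∇h| = √(0.002200² + 0.002000²) = 0.002973

0.0030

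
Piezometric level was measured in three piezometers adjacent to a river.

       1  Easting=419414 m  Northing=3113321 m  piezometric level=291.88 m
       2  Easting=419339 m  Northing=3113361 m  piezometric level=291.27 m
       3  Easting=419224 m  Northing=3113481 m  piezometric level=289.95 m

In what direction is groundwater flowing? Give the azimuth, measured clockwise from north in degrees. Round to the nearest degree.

325°

With h = a·x + b·y + c and 1 as origin, the differences give:
  (-75)·a + 40·b = -0.61
  (-190)·a + 160·b = -1.93
Eliminate b (×160 and ×40, subtract): -4400·a = -20.400 → a = ∂h/∂x = +0.004636
Back-substitute: b = ∂h/∂y = -0.006557.
Flow direction (−∇h) has components (-0.004636 E, +0.006557 N).
Azimuth = atan2(E, N) = atan2(-0.004636, +0.006557) = 324.7° ≈ 325°.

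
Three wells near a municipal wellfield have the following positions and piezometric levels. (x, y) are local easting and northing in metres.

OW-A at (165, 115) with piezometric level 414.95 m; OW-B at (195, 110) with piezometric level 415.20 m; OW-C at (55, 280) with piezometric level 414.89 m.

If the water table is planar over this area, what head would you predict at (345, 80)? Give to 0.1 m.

With h = a·x + b·y + c and OW-A as origin, the differences give:
  30·a + (-5)·b = +0.25
  (-110)·a + 165·b = -0.06
Eliminate b (×165 and ×(-5), subtract): 4400·a = 40.950 → a = ∂h/∂x = +0.009307
Back-substitute: b = ∂h/∂y = +0.005841.
h(345, 80) = 414.95 + (+0.009307)·(180) + (+0.005841)·(-35) = 414.95 +1.675 -0.204 = 416.421 m.

416.4 m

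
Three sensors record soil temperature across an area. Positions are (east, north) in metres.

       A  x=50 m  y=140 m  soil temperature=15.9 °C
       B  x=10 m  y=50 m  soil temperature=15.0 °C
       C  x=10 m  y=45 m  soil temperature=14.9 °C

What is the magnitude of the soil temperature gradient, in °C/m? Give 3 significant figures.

Three-point gradient (reference A): Δ to B = (-40, -90, -0.9), Δ to C = (-40, -95, -1.0).
∂T/∂x = -0.02250, ∂T/∂y = +0.02000 (det = 200).
|∇f| = √(-0.02250² + 0.02000²) = 0.0301 °C/m

0.0301 °C/m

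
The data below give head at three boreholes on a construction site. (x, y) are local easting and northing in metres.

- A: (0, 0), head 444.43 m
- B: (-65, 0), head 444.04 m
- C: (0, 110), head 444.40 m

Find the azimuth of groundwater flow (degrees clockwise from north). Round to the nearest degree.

∂h/∂x = (444.04 − 444.43) / (-65 − 0) = +0.006000
∂h/∂y = (444.40 − 444.43) / (110 − 0) = -0.0002727
Flow direction (−∇h) has components (-0.006000 E, +0.0002727 N).
Azimuth = atan2(E, N) = atan2(-0.006000, +0.0002727) = 272.6° ≈ 273°.

273°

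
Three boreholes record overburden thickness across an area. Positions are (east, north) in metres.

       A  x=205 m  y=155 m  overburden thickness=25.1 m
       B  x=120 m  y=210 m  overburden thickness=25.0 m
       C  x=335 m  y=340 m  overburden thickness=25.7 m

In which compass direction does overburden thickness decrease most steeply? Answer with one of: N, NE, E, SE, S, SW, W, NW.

Differences from A: to B (Δx, Δy, Δh) = (-85, 55, -0.1); to C = (130, 185, +0.6).
Solve a·Δx + b·Δy = Δd: det = (-85)·185 − 130·55 = -22875.
∂d/∂x = [(-0.1)·185 − (+0.6)·55] / -22875 = +0.002251
∂d/∂y = [(-85)·(+0.6) − 130·(-0.1)] / -22875 = +0.001661
Steepest decrease is along −∇f = (-0.002251 E, -0.001661 N) → southwest.

SW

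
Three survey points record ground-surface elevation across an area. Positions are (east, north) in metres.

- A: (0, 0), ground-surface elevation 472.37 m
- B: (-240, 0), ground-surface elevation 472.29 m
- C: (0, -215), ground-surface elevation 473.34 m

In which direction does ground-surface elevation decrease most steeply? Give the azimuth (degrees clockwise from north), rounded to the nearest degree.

∂z/∂x = (472.29 − 472.37) / (-240 − 0) = +0.0003333
∂z/∂y = (473.34 − 472.37) / (-215 − 0) = -0.004512
Steepest decrease is along −∇f: components (-0.0003333 E, +0.004512 N).
Azimuth = atan2(-0.0003333, +0.004512) = 355.8° ≈ 356°.

356°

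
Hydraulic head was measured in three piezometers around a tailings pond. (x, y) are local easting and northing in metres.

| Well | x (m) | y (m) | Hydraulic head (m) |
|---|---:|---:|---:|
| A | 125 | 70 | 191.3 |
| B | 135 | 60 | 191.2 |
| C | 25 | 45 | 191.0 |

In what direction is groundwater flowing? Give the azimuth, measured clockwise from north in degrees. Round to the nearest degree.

182°

Three-point gradient (reference A): Δ to B = (10, -10, -0.1), Δ to C = (-100, -25, -0.3).
∂h/∂x = +0.0004000, ∂h/∂y = +0.01040 (det = -1250).
Flow direction (−∇h) has components (-0.0004000 E, -0.01040 N).
Azimuth = atan2(E, N) = atan2(-0.0004000, -0.01040) = 182.2° ≈ 182°.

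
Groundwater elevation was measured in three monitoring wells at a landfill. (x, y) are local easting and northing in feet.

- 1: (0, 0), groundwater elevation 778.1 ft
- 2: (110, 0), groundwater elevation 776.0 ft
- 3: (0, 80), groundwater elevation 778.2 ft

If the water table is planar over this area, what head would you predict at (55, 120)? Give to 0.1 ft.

777.2 ft

∂h/∂x = (776.0 − 778.1) / (110 − 0) = -0.01909
∂h/∂y = (778.2 − 778.1) / (80 − 0) = +0.001250
h(55, 120) = 778.1 + (-0.01909)·(55) + (+0.001250)·(120) = 778.1 -1.050 +0.150 = 777.200 ft.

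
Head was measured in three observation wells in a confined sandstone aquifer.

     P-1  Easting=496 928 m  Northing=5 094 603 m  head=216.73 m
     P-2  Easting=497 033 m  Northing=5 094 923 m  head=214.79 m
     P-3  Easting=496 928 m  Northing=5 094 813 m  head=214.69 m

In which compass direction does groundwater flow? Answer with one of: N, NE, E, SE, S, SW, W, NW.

With h = a·x + b·y + c and P-1 as origin, the differences give:
  105·a + 320·b = -1.94
  0·a + 210·b = -2.04
Eliminate b (×210 and ×320, subtract): 22050·a = 245.400 → a = ∂h/∂x = +0.01113
Back-substitute: b = ∂h/∂y = -0.009714.
Flow = −∇h = (-0.01113 east, +0.009714 north), which points northwest.

NW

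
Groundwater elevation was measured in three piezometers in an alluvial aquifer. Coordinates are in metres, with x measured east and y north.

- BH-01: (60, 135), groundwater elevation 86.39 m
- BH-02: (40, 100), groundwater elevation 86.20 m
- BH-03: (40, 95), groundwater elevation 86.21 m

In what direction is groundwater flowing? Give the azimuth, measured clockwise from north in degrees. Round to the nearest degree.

With h = a·x + b·y + c and BH-01 as origin, the differences give:
  (-20)·a + (-35)·b = -0.19
  (-20)·a + (-40)·b = -0.18
Eliminate b (×(-40) and ×(-35), subtract): 100·a = 1.300 → a = ∂h/∂x = +0.01300
Back-substitute: b = ∂h/∂y = -0.002000.
Flow direction (−∇h) has components (-0.01300 E, +0.002000 N).
Azimuth = atan2(E, N) = atan2(-0.01300, +0.002000) = 278.7° ≈ 279°.

279°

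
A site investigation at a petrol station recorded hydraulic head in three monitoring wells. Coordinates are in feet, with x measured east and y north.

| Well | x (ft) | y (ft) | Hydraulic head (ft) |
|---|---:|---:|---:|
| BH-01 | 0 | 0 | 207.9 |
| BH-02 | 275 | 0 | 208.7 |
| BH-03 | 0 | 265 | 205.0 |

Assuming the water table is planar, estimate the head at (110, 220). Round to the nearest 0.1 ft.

205.8 ft

∂h/∂x = (208.7 − 207.9) / (275 − 0) = +0.002909
∂h/∂y = (205.0 − 207.9) / (265 − 0) = -0.01094
h(110, 220) = 207.9 + (+0.002909)·(110) + (-0.01094)·(220) = 207.9 +0.320 -2.408 = 205.812 ft.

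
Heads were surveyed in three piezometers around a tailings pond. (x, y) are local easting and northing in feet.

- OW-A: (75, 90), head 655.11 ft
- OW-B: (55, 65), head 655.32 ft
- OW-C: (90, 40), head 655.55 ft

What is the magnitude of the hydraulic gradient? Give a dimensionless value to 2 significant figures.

0.0087

Differences from OW-A: to OW-B (Δx, Δy, Δh) = (-20, -25, +0.21); to OW-C = (15, -50, +0.44).
Solve a·Δx + b·Δy = Δh: det = (-20)·(-50) − 15·(-25) = 1375.
∂h/∂x = [(+0.21)·(-50) − (+0.44)·(-25)] / 1375 = +0.0003636
∂h/∂y = [(-20)·(+0.44) − 15·(+0.21)] / 1375 = -0.008691
|∇h| = √(0.0003636² + -0.008691²) = 0.008699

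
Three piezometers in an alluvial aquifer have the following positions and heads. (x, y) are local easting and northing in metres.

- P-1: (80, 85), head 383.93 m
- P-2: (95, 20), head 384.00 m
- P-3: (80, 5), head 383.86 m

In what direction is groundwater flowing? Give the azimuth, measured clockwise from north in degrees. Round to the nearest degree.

264°

With h = a·x + b·y + c and P-1 as origin, the differences give:
  15·a + (-65)·b = +0.07
  0·a + (-80)·b = -0.07
Eliminate b (×(-80) and ×(-65), subtract): -1200·a = -10.150 → a = ∂h/∂x = +0.008458
Back-substitute: b = ∂h/∂y = +0.0008750.
Flow direction (−∇h) has components (-0.008458 E, -0.0008750 N).
Azimuth = atan2(E, N) = atan2(-0.008458, -0.0008750) = 264.1° ≈ 264°.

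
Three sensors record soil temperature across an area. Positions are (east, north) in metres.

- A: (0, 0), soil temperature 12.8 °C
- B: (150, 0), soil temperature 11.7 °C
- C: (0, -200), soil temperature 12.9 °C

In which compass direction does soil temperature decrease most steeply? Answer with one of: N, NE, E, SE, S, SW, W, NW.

E

∂T/∂x = (11.7 − 12.8) / (150 − 0) = -0.007333
∂T/∂y = (12.9 − 12.8) / (-200 − 0) = -0.0005000
Steepest decrease is along −∇f = (+0.007333 E, +0.0005000 N) → east.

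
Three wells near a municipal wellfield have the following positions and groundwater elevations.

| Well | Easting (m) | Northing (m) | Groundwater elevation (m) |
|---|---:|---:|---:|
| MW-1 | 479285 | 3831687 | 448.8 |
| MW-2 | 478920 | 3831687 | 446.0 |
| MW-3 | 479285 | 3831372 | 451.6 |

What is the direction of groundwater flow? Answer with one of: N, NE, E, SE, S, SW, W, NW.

∂h/∂x = (446.0 − 448.8) / (478920 − 479285) = +0.007671
∂h/∂y = (451.6 − 448.8) / (3831372 − 3831687) = -0.008889
Flow = −∇h = (-0.007671 east, +0.008889 north), which points northwest.

NW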